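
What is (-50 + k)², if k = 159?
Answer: 11881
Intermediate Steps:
(-50 + k)² = (-50 + 159)² = 109² = 11881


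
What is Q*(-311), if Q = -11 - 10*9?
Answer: 31411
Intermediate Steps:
Q = -101 (Q = -11 - 90 = -101)
Q*(-311) = -101*(-311) = 31411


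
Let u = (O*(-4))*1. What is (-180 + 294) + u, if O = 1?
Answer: 110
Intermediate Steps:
u = -4 (u = (1*(-4))*1 = -4*1 = -4)
(-180 + 294) + u = (-180 + 294) - 4 = 114 - 4 = 110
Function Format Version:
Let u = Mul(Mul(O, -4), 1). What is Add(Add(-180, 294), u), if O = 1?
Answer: 110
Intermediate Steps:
u = -4 (u = Mul(Mul(1, -4), 1) = Mul(-4, 1) = -4)
Add(Add(-180, 294), u) = Add(Add(-180, 294), -4) = Add(114, -4) = 110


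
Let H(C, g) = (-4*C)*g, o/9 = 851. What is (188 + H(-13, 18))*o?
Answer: 8608716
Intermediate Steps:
o = 7659 (o = 9*851 = 7659)
H(C, g) = -4*C*g
(188 + H(-13, 18))*o = (188 - 4*(-13)*18)*7659 = (188 + 936)*7659 = 1124*7659 = 8608716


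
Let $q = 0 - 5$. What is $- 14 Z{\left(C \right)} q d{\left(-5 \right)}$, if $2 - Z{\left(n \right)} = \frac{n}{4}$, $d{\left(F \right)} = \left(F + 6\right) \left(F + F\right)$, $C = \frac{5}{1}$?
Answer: $-525$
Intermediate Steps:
$C = 5$ ($C = 5 \cdot 1 = 5$)
$d{\left(F \right)} = 2 F \left(6 + F\right)$ ($d{\left(F \right)} = \left(6 + F\right) 2 F = 2 F \left(6 + F\right)$)
$q = -5$
$Z{\left(n \right)} = 2 - \frac{n}{4}$
$- 14 Z{\left(C \right)} q d{\left(-5 \right)} = - 14 \left(2 - \frac{5}{4}\right) \left(- 5 \cdot 2 \left(-5\right) \left(6 - 5\right)\right) = - 14 \left(2 - \frac{5}{4}\right) \left(- 5 \cdot 2 \left(-5\right) 1\right) = \left(-14\right) \frac{3}{4} \left(\left(-5\right) \left(-10\right)\right) = \left(- \frac{21}{2}\right) 50 = -525$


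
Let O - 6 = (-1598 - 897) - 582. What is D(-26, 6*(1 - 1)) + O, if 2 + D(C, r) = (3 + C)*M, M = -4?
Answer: -2981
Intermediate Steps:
D(C, r) = -14 - 4*C (D(C, r) = -2 + (3 + C)*(-4) = -2 + (-12 - 4*C) = -14 - 4*C)
O = -3071 (O = 6 + ((-1598 - 897) - 582) = 6 + (-2495 - 582) = 6 - 3077 = -3071)
D(-26, 6*(1 - 1)) + O = (-14 - 4*(-26)) - 3071 = (-14 + 104) - 3071 = 90 - 3071 = -2981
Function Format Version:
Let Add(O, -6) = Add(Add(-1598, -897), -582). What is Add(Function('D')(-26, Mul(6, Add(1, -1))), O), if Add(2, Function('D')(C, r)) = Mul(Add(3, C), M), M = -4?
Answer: -2981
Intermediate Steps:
Function('D')(C, r) = Add(-14, Mul(-4, C)) (Function('D')(C, r) = Add(-2, Mul(Add(3, C), -4)) = Add(-2, Add(-12, Mul(-4, C))) = Add(-14, Mul(-4, C)))
O = -3071 (O = Add(6, Add(Add(-1598, -897), -582)) = Add(6, Add(-2495, -582)) = Add(6, -3077) = -3071)
Add(Function('D')(-26, Mul(6, Add(1, -1))), O) = Add(Add(-14, Mul(-4, -26)), -3071) = Add(Add(-14, 104), -3071) = Add(90, -3071) = -2981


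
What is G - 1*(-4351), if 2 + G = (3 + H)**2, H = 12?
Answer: 4574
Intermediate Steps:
G = 223 (G = -2 + (3 + 12)**2 = -2 + 15**2 = -2 + 225 = 223)
G - 1*(-4351) = 223 - 1*(-4351) = 223 + 4351 = 4574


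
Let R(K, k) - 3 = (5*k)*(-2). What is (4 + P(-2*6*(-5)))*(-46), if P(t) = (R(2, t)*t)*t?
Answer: 98863016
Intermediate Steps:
R(K, k) = 3 - 10*k (R(K, k) = 3 + (5*k)*(-2) = 3 - 10*k)
P(t) = t²*(3 - 10*t) (P(t) = ((3 - 10*t)*t)*t = (t*(3 - 10*t))*t = t²*(3 - 10*t))
(4 + P(-2*6*(-5)))*(-46) = (4 + (-2*6*(-5))²*(3 - 10*(-2*6)*(-5)))*(-46) = (4 + (-12*(-5))²*(3 - (-120)*(-5)))*(-46) = (4 + 60²*(3 - 10*60))*(-46) = (4 + 3600*(3 - 600))*(-46) = (4 + 3600*(-597))*(-46) = (4 - 2149200)*(-46) = -2149196*(-46) = 98863016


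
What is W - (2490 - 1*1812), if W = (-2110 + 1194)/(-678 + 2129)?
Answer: -984694/1451 ≈ -678.63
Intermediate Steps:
W = -916/1451 ≈ -0.63129
W - (2490 - 1*1812) = -916/1451 - (2490 - 1*1812) = -916/1451 - (2490 - 1812) = -916/1451 - 1*678 = -916/1451 - 678 = -984694/1451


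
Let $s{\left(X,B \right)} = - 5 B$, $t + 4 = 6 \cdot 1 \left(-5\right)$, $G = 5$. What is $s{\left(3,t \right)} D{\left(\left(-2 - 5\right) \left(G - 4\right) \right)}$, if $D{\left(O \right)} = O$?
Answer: $-1190$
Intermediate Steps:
$t = -34$ ($t = -4 + 6 \cdot 1 \left(-5\right) = -4 + 6 \left(-5\right) = -4 - 30 = -34$)
$s{\left(3,t \right)} D{\left(\left(-2 - 5\right) \left(G - 4\right) \right)} = \left(-5\right) \left(-34\right) \left(-2 - 5\right) \left(5 - 4\right) = 170 \left(\left(-7\right) 1\right) = 170 \left(-7\right) = -1190$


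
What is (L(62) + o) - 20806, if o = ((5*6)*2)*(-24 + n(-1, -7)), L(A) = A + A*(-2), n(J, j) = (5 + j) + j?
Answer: -22848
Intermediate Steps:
n(J, j) = 5 + 2*j
L(A) = -A (L(A) = A - 2*A = -A)
o = -1980 (o = ((5*6)*2)*(-24 + (5 + 2*(-7))) = (30*2)*(-24 + (5 - 14)) = 60*(-24 - 9) = 60*(-33) = -1980)
(L(62) + o) - 20806 = (-1*62 - 1980) - 20806 = (-62 - 1980) - 20806 = -2042 - 20806 = -22848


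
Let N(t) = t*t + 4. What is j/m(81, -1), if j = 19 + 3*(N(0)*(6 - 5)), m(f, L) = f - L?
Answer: 31/82 ≈ 0.37805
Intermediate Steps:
N(t) = 4 + t² (N(t) = t² + 4 = 4 + t²)
j = 31 (j = 19 + 3*((4 + 0²)*(6 - 5)) = 19 + 3*((4 + 0)*1) = 19 + 3*(4*1) = 19 + 3*4 = 19 + 12 = 31)
j/m(81, -1) = 31/(81 - 1*(-1)) = 31/(81 + 1) = 31/82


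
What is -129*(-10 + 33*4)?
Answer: -15738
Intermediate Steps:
-129*(-10 + 33*4) = -129*(-10 + 132) = -129*122 = -15738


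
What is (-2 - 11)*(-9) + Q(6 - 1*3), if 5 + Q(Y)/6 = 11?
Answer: 153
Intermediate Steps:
Q(Y) = 36 (Q(Y) = -30 + 6*11 = -30 + 66 = 36)
(-2 - 11)*(-9) + Q(6 - 1*3) = (-2 - 11)*(-9) + 36 = -13*(-9) + 36 = 117 + 36 = 153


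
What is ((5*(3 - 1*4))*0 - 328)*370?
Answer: -121360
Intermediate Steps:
((5*(3 - 1*4))*0 - 328)*370 = ((5*(3 - 4))*0 - 328)*370 = ((5*(-1))*0 - 328)*370 = (-5*0 - 328)*370 = (0 - 328)*370 = -328*370 = -121360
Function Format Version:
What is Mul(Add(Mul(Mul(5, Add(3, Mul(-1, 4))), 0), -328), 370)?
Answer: -121360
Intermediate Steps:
Mul(Add(Mul(Mul(5, Add(3, Mul(-1, 4))), 0), -328), 370) = Mul(Add(Mul(Mul(5, Add(3, -4)), 0), -328), 370) = Mul(Add(Mul(Mul(5, -1), 0), -328), 370) = Mul(Add(Mul(-5, 0), -328), 370) = Mul(Add(0, -328), 370) = Mul(-328, 370) = -121360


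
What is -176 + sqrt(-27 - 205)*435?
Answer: -176 + 870*I*sqrt(58) ≈ -176.0 + 6625.7*I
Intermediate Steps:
-176 + sqrt(-27 - 205)*435 = -176 + sqrt(-232)*435 = -176 + (2*I*sqrt(58))*435 = -176 + 870*I*sqrt(58)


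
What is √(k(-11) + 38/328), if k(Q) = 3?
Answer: √20951/82 ≈ 1.7652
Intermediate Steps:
√(k(-11) + 38/328) = √(3 + 38/328) = √(3 + 38*(1/328)) = √(3 + 19/164) = √(511/164) = √20951/82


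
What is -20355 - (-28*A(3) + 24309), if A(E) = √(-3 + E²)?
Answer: -44664 + 28*√6 ≈ -44595.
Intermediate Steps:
-20355 - (-28*A(3) + 24309) = -20355 - (-28*√(-3 + 3²) + 24309) = -20355 - (-28*√(-3 + 9) + 24309) = -20355 - (-28*√6 + 24309) = -20355 - (24309 - 28*√6) = -20355 + (-24309 + 28*√6) = -44664 + 28*√6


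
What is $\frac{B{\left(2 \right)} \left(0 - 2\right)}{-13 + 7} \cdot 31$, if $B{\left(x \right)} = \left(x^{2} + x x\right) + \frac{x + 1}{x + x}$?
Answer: $\frac{1085}{12} \approx 90.417$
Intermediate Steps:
$B{\left(x \right)} = 2 x^{2} + \frac{1 + x}{2 x}$ ($B{\left(x \right)} = \left(x^{2} + x^{2}\right) + \frac{1 + x}{2 x} = 2 x^{2} + \left(1 + x\right) \frac{1}{2 x} = 2 x^{2} + \frac{1 + x}{2 x}$)
$\frac{B{\left(2 \right)} \left(0 - 2\right)}{-13 + 7} \cdot 31 = \frac{\frac{1 + 2 + 4 \cdot 2^{3}}{2 \cdot 2} \left(0 - 2\right)}{-13 + 7} \cdot 31 = \frac{\frac{1}{2} \cdot \frac{1}{2} \left(1 + 2 + 4 \cdot 8\right) \left(-2\right)}{-6} \cdot 31 = - \frac{\frac{1}{2} \cdot \frac{1}{2} \left(1 + 2 + 32\right) \left(-2\right)}{6} \cdot 31 = - \frac{\frac{1}{2} \cdot \frac{1}{2} \cdot 35 \left(-2\right)}{6} \cdot 31 = - \frac{\frac{35}{4} \left(-2\right)}{6} \cdot 31 = \left(- \frac{1}{6}\right) \left(- \frac{35}{2}\right) 31 = \frac{35}{12} \cdot 31 = \frac{1085}{12}$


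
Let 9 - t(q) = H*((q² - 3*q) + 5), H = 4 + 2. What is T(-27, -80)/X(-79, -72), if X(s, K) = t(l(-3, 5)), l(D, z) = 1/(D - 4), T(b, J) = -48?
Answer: 784/387 ≈ 2.0258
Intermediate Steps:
l(D, z) = 1/(-4 + D)
H = 6
t(q) = -21 - 6*q² + 18*q (t(q) = 9 - 6*((q² - 3*q) + 5) = 9 - 6*(5 + q² - 3*q) = 9 - (30 - 18*q + 6*q²) = 9 + (-30 - 6*q² + 18*q) = -21 - 6*q² + 18*q)
X(s, K) = -1161/49 (X(s, K) = -21 - 6/(-4 - 3)² + 18/(-4 - 3) = -21 - 6*(1/(-7))² + 18/(-7) = -21 - 6*(-⅐)² + 18*(-⅐) = -21 - 6*1/49 - 18/7 = -21 - 6/49 - 18/7 = -1161/49)
T(-27, -80)/X(-79, -72) = -48/(-1161/49) = -48*(-49/1161) = 784/387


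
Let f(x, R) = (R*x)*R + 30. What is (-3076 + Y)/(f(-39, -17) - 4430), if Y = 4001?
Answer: -925/15671 ≈ -0.059026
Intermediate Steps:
f(x, R) = 30 + x*R² (f(x, R) = x*R² + 30 = 30 + x*R²)
(-3076 + Y)/(f(-39, -17) - 4430) = (-3076 + 4001)/((30 - 39*(-17)²) - 4430) = 925/((30 - 39*289) - 4430) = 925/((30 - 11271) - 4430) = 925/(-11241 - 4430) = 925/(-15671) = 925*(-1/15671) = -925/15671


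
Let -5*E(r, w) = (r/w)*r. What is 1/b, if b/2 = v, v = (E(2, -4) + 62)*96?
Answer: 5/59712 ≈ 8.3735e-5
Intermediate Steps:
E(r, w) = -r**2/(5*w) (E(r, w) = -r/w*r/5 = -r**2/(5*w))
v = 29856/5 (v = (-1/5*2**2/(-4) + 62)*96 = (-1/5*4*(-1/4) + 62)*96 = (1/5 + 62)*96 = (311/5)*96 = 29856/5 ≈ 5971.2)
b = 59712/5 (b = 2*(29856/5) = 59712/5 ≈ 11942.)
1/b = 1/(59712/5) = 5/59712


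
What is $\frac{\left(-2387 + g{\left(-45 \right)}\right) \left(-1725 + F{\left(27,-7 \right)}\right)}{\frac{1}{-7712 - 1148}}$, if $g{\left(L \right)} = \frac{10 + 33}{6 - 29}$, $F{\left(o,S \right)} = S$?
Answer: $- \frac{843144250880}{23} \approx -3.6658 \cdot 10^{10}$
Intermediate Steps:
$g{\left(L \right)} = - \frac{43}{23}$ ($g{\left(L \right)} = \frac{43}{-23} = 43 \left(- \frac{1}{23}\right) = - \frac{43}{23}$)
$\frac{\left(-2387 + g{\left(-45 \right)}\right) \left(-1725 + F{\left(27,-7 \right)}\right)}{\frac{1}{-7712 - 1148}} = \frac{\left(-2387 - \frac{43}{23}\right) \left(-1725 - 7\right)}{\frac{1}{-7712 - 1148}} = \frac{\left(- \frac{54944}{23}\right) \left(-1732\right)}{\frac{1}{-8860}} = \frac{95163008}{23 \left(- \frac{1}{8860}\right)} = \frac{95163008}{23} \left(-8860\right) = - \frac{843144250880}{23}$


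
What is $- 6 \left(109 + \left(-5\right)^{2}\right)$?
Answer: $-804$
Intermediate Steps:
$- 6 \left(109 + \left(-5\right)^{2}\right) = - 6 \left(109 + 25\right) = \left(-6\right) 134 = -804$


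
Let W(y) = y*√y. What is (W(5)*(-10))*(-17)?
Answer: 850*√5 ≈ 1900.7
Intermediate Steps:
W(y) = y^(3/2)
(W(5)*(-10))*(-17) = (5^(3/2)*(-10))*(-17) = ((5*√5)*(-10))*(-17) = -50*√5*(-17) = 850*√5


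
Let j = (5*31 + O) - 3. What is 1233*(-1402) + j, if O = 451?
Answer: -1728063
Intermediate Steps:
j = 603 (j = (5*31 + 451) - 3 = (155 + 451) - 3 = 606 - 3 = 603)
1233*(-1402) + j = 1233*(-1402) + 603 = -1728666 + 603 = -1728063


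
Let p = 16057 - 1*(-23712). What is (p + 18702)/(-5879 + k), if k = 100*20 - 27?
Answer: -8353/558 ≈ -14.970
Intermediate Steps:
p = 39769 (p = 16057 + 23712 = 39769)
k = 1973 (k = 2000 - 27 = 1973)
(p + 18702)/(-5879 + k) = (39769 + 18702)/(-5879 + 1973) = 58471/(-3906) = 58471*(-1/3906) = -8353/558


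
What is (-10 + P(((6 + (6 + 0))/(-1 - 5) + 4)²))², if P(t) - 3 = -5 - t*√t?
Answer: 400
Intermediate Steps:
P(t) = -2 - t^(3/2) (P(t) = 3 + (-5 - t*√t) = 3 + (-5 - t^(3/2)) = -2 - t^(3/2))
(-10 + P(((6 + (6 + 0))/(-1 - 5) + 4)²))² = (-10 + (-2 - (((6 + (6 + 0))/(-1 - 5) + 4)²)^(3/2)))² = (-10 + (-2 - (((6 + 6)/(-6) + 4)²)^(3/2)))² = (-10 + (-2 - ((12*(-⅙) + 4)²)^(3/2)))² = (-10 + (-2 - ((-2 + 4)²)^(3/2)))² = (-10 + (-2 - (2²)^(3/2)))² = (-10 + (-2 - 4^(3/2)))² = (-10 + (-2 - 1*8))² = (-10 + (-2 - 8))² = (-10 - 10)² = (-20)² = 400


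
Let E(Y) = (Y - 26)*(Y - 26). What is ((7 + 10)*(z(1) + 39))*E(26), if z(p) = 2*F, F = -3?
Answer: 0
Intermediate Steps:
z(p) = -6 (z(p) = 2*(-3) = -6)
E(Y) = (-26 + Y)**2 (E(Y) = (-26 + Y)*(-26 + Y) = (-26 + Y)**2)
((7 + 10)*(z(1) + 39))*E(26) = ((7 + 10)*(-6 + 39))*(-26 + 26)**2 = (17*33)*0**2 = 561*0 = 0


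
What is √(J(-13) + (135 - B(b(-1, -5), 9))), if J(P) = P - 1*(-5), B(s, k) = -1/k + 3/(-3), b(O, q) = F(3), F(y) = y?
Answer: √1153/3 ≈ 11.319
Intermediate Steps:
b(O, q) = 3
B(s, k) = -1 - 1/k (B(s, k) = -1/k + 3*(-⅓) = -1/k - 1 = -1 - 1/k)
J(P) = 5 + P (J(P) = P + 5 = 5 + P)
√(J(-13) + (135 - B(b(-1, -5), 9))) = √((5 - 13) + (135 - (-1 - 1*9)/9)) = √(-8 + (135 - (-1 - 9)/9)) = √(-8 + (135 - (-10)/9)) = √(-8 + (135 - 1*(-10/9))) = √(-8 + (135 + 10/9)) = √(-8 + 1225/9) = √(1153/9) = √1153/3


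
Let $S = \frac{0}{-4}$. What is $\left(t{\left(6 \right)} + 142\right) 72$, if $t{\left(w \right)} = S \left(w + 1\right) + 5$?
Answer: $10584$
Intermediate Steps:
$S = 0$ ($S = 0 \left(- \frac{1}{4}\right) = 0$)
$t{\left(w \right)} = 5$ ($t{\left(w \right)} = 0 \left(w + 1\right) + 5 = 0 \left(1 + w\right) + 5 = 0 + 5 = 5$)
$\left(t{\left(6 \right)} + 142\right) 72 = \left(5 + 142\right) 72 = 147 \cdot 72 = 10584$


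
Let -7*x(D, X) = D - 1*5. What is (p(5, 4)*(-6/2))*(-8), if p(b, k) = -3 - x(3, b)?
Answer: -552/7 ≈ -78.857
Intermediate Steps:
x(D, X) = 5/7 - D/7 (x(D, X) = -(D - 1*5)/7 = -(D - 5)/7 = -(-5 + D)/7 = 5/7 - D/7)
p(b, k) = -23/7 (p(b, k) = -3 - (5/7 - ⅐*3) = -3 - (5/7 - 3/7) = -3 - 1*2/7 = -3 - 2/7 = -23/7)
(p(5, 4)*(-6/2))*(-8) = -(-138)/(7*2)*(-8) = -23/7*(-3)*(-8) = (69/7)*(-8) = -552/7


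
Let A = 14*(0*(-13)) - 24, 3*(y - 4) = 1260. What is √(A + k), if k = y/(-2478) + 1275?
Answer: √1920173703/1239 ≈ 35.367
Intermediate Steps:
y = 424 (y = 4 + (⅓)*1260 = 4 + 420 = 424)
A = -24 (A = 14*0 - 24 = 0 - 24 = -24)
k = 1579513/1239 (k = 424/(-2478) + 1275 = 424*(-1/2478) + 1275 = -212/1239 + 1275 = 1579513/1239 ≈ 1274.8)
√(A + k) = √(-24 + 1579513/1239) = √(1549777/1239) = √1920173703/1239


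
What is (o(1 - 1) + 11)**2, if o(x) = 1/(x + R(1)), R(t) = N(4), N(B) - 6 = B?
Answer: 12321/100 ≈ 123.21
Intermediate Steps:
N(B) = 6 + B
R(t) = 10 (R(t) = 6 + 4 = 10)
o(x) = 1/(10 + x) (o(x) = 1/(x + 10) = 1/(10 + x))
(o(1 - 1) + 11)**2 = (1/(10 + (1 - 1)) + 11)**2 = (1/(10 + 0) + 11)**2 = (1/10 + 11)**2 = (111/10)**2 = 12321/100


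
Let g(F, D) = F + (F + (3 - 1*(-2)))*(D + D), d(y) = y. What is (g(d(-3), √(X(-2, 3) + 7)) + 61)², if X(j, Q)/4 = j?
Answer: 3348 + 464*I ≈ 3348.0 + 464.0*I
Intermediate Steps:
X(j, Q) = 4*j
g(F, D) = F + 2*D*(5 + F) (g(F, D) = F + (F + (3 + 2))*(2*D) = F + (F + 5)*(2*D) = F + (5 + F)*(2*D) = F + 2*D*(5 + F))
(g(d(-3), √(X(-2, 3) + 7)) + 61)² = ((-3 + 10*√(4*(-2) + 7) + 2*√(4*(-2) + 7)*(-3)) + 61)² = ((-3 + 10*√(-8 + 7) + 2*√(-8 + 7)*(-3)) + 61)² = ((-3 + 10*√(-1) + 2*√(-1)*(-3)) + 61)² = ((-3 + 10*I + 2*I*(-3)) + 61)² = ((-3 + 10*I - 6*I) + 61)² = ((-3 + 4*I) + 61)² = (58 + 4*I)²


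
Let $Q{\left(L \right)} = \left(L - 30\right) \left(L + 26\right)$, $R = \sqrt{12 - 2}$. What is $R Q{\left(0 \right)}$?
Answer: $- 780 \sqrt{10} \approx -2466.6$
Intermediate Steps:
$R = \sqrt{10} \approx 3.1623$
$Q{\left(L \right)} = \left(-30 + L\right) \left(26 + L\right)$
$R Q{\left(0 \right)} = \sqrt{10} \left(-780 + 0^{2} - 0\right) = \sqrt{10} \left(-780 + 0 + 0\right) = \sqrt{10} \left(-780\right) = - 780 \sqrt{10}$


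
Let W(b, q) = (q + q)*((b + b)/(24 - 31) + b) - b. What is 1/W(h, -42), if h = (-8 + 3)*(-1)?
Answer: -1/305 ≈ -0.0032787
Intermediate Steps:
h = 5 (h = -5*(-1) = 5)
W(b, q) = -b + 10*b*q/7 (W(b, q) = (2*q)*((2*b)/(-7) + b) - b = (2*q)*((2*b)*(-⅐) + b) - b = (2*q)*(-2*b/7 + b) - b = (2*q)*(5*b/7) - b = 10*b*q/7 - b = -b + 10*b*q/7)
1/W(h, -42) = 1/((⅐)*5*(-7 + 10*(-42))) = 1/((⅐)*5*(-7 - 420)) = 1/((⅐)*5*(-427)) = 1/(-305) = -1/305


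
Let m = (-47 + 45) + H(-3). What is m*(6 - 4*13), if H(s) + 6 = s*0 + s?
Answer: 506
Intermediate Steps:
H(s) = -6 + s (H(s) = -6 + (s*0 + s) = -6 + (0 + s) = -6 + s)
m = -11 (m = (-47 + 45) + (-6 - 3) = -2 - 9 = -11)
m*(6 - 4*13) = -11*(6 - 4*13) = -11*(6 - 52) = -11*(-46) = 506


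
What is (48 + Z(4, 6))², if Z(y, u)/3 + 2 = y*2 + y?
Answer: 6084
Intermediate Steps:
Z(y, u) = -6 + 9*y (Z(y, u) = -6 + 3*(y*2 + y) = -6 + 3*(2*y + y) = -6 + 3*(3*y) = -6 + 9*y)
(48 + Z(4, 6))² = (48 + (-6 + 9*4))² = (48 + (-6 + 36))² = (48 + 30)² = 78² = 6084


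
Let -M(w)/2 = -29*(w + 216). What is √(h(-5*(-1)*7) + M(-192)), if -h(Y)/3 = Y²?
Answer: I*√2283 ≈ 47.781*I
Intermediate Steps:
M(w) = 12528 + 58*w (M(w) = -(-58)*(w + 216) = -(-58)*(216 + w) = -2*(-6264 - 29*w) = 12528 + 58*w)
h(Y) = -3*Y²
√(h(-5*(-1)*7) + M(-192)) = √(-3*(-5*(-1)*7)² + (12528 + 58*(-192))) = √(-3*(5*7)² + (12528 - 11136)) = √(-3*35² + 1392) = √(-3*1225 + 1392) = √(-3675 + 1392) = √(-2283) = I*√2283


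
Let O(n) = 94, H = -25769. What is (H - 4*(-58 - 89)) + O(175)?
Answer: -25087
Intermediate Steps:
(H - 4*(-58 - 89)) + O(175) = (-25769 - 4*(-58 - 89)) + 94 = (-25769 - 4*(-147)) + 94 = (-25769 + 588) + 94 = -25181 + 94 = -25087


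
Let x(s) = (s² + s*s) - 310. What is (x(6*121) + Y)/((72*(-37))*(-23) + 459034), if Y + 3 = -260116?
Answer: 793723/520306 ≈ 1.5255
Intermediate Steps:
x(s) = -310 + 2*s² (x(s) = (s² + s²) - 310 = 2*s² - 310 = -310 + 2*s²)
Y = -260119 (Y = -3 - 260116 = -260119)
(x(6*121) + Y)/((72*(-37))*(-23) + 459034) = ((-310 + 2*(6*121)²) - 260119)/((72*(-37))*(-23) + 459034) = ((-310 + 2*726²) - 260119)/(-2664*(-23) + 459034) = ((-310 + 2*527076) - 260119)/(61272 + 459034) = ((-310 + 1054152) - 260119)/520306 = (1053842 - 260119)*(1/520306) = 793723*(1/520306) = 793723/520306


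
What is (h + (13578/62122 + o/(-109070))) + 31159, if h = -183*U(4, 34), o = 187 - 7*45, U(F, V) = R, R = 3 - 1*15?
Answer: 56500794811444/1693911635 ≈ 33355.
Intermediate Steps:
R = -12 (R = 3 - 15 = -12)
U(F, V) = -12
o = -128 (o = 187 - 315 = -128)
h = 2196 (h = -183*(-12) = 2196)
(h + (13578/62122 + o/(-109070))) + 31159 = (2196 + (13578/62122 - 128/(-109070))) + 31159 = (2196 + (13578*(1/62122) - 128*(-1/109070))) + 31159 = (2196 + (6789/31061 + 64/54535)) + 31159 = (2196 + 372226019/1693911635) + 31159 = 3720202176479/1693911635 + 31159 = 56500794811444/1693911635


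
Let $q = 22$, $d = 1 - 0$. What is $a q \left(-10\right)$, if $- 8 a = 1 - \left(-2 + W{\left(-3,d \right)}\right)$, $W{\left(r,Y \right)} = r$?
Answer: $165$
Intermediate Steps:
$d = 1$ ($d = 1 + 0 = 1$)
$a = - \frac{3}{4}$ ($a = - \frac{1 - \left(-2 - 3\right)}{8} = - \frac{1 - -5}{8} = - \frac{1 + 5}{8} = \left(- \frac{1}{8}\right) 6 = - \frac{3}{4} \approx -0.75$)
$a q \left(-10\right) = \left(- \frac{3}{4}\right) 22 \left(-10\right) = \left(- \frac{33}{2}\right) \left(-10\right) = 165$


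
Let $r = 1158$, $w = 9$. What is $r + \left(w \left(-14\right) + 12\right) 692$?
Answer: $-77730$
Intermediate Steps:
$r + \left(w \left(-14\right) + 12\right) 692 = 1158 + \left(9 \left(-14\right) + 12\right) 692 = 1158 + \left(-126 + 12\right) 692 = 1158 - 78888 = -77730$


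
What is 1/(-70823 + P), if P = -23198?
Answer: -1/94021 ≈ -1.0636e-5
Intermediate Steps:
1/(-70823 + P) = 1/(-70823 - 23198) = 1/(-94021) = -1/94021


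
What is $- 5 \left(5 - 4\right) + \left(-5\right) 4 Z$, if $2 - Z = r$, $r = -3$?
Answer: $-105$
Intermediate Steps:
$Z = 5$ ($Z = 2 - -3 = 2 + 3 = 5$)
$- 5 \left(5 - 4\right) + \left(-5\right) 4 Z = - 5 \left(5 - 4\right) + \left(-5\right) 4 \cdot 5 = \left(-5\right) 1 - 100 = -5 - 100 = -105$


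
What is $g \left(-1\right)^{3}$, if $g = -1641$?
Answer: $1641$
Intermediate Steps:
$g \left(-1\right)^{3} = - 1641 \left(-1\right)^{3} = \left(-1641\right) \left(-1\right) = 1641$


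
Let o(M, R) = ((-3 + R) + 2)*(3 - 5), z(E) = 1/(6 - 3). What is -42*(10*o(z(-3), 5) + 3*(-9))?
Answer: 4494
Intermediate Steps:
z(E) = ⅓ (z(E) = 1/3 = ⅓)
o(M, R) = 2 - 2*R (o(M, R) = (-1 + R)*(-2) = 2 - 2*R)
-42*(10*o(z(-3), 5) + 3*(-9)) = -42*(10*(2 - 2*5) + 3*(-9)) = -42*(10*(2 - 10) - 27) = -42*(10*(-8) - 27) = -42*(-80 - 27) = -42*(-107) = 4494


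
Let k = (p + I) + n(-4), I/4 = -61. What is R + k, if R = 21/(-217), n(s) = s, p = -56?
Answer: -9427/31 ≈ -304.10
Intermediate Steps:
I = -244 (I = 4*(-61) = -244)
R = -3/31 (R = 21*(-1/217) = -3/31 ≈ -0.096774)
k = -304 (k = (-56 - 244) - 4 = -300 - 4 = -304)
R + k = -3/31 - 304 = -9427/31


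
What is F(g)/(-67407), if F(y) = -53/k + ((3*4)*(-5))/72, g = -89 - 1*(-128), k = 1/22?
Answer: 7001/404442 ≈ 0.017310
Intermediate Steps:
k = 1/22 ≈ 0.045455
g = 39 (g = -89 + 128 = 39)
F(y) = -7001/6 (F(y) = -53/1/22 + ((3*4)*(-5))/72 = -53*22 + (12*(-5))*(1/72) = -1166 - 60*1/72 = -1166 - ⅚ = -7001/6)
F(g)/(-67407) = -7001/6/(-67407) = -7001/6*(-1/67407) = 7001/404442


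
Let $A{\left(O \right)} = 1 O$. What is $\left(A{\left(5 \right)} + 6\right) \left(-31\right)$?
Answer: $-341$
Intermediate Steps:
$A{\left(O \right)} = O$
$\left(A{\left(5 \right)} + 6\right) \left(-31\right) = \left(5 + 6\right) \left(-31\right) = 11 \left(-31\right) = -341$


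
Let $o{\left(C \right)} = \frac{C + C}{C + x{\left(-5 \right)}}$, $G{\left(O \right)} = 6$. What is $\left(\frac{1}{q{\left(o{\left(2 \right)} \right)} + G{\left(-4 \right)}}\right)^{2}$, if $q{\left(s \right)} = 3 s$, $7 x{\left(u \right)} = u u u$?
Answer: $\frac{1369}{37636} \approx 0.036375$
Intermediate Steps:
$x{\left(u \right)} = \frac{u^{3}}{7}$ ($x{\left(u \right)} = \frac{u u u}{7} = \frac{u^{2} u}{7} = \frac{u^{3}}{7}$)
$o{\left(C \right)} = \frac{2 C}{- \frac{125}{7} + C}$ ($o{\left(C \right)} = \frac{C + C}{C + \frac{\left(-5\right)^{3}}{7}} = \frac{2 C}{C + \frac{1}{7} \left(-125\right)} = \frac{2 C}{C - \frac{125}{7}} = \frac{2 C}{- \frac{125}{7} + C}$)
$\left(\frac{1}{q{\left(o{\left(2 \right)} \right)} + G{\left(-4 \right)}}\right)^{2} = \left(\frac{1}{3 \cdot 14 \cdot 2 \frac{1}{-125 + 7 \cdot 2} + 6}\right)^{2} = \left(\frac{1}{3 \cdot 14 \cdot 2 \frac{1}{-125 + 14} + 6}\right)^{2} = \left(\frac{1}{3 \cdot 14 \cdot 2 \frac{1}{-111} + 6}\right)^{2} = \left(\frac{1}{3 \cdot 14 \cdot 2 \left(- \frac{1}{111}\right) + 6}\right)^{2} = \left(\frac{1}{3 \left(- \frac{28}{111}\right) + 6}\right)^{2} = \left(\frac{1}{- \frac{28}{37} + 6}\right)^{2} = \left(\frac{1}{\frac{194}{37}}\right)^{2} = \left(\frac{37}{194}\right)^{2} = \frac{1369}{37636}$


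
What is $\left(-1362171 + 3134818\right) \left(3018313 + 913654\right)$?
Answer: $6969989506649$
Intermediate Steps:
$\left(-1362171 + 3134818\right) \left(3018313 + 913654\right) = 1772647 \cdot 3931967 = 6969989506649$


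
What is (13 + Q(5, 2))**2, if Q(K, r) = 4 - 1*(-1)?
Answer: 324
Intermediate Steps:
Q(K, r) = 5 (Q(K, r) = 4 + 1 = 5)
(13 + Q(5, 2))**2 = (13 + 5)**2 = 18**2 = 324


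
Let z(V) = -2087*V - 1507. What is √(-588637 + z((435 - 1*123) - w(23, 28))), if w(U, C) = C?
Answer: 6*I*√32857 ≈ 1087.6*I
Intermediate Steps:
z(V) = -1507 - 2087*V
√(-588637 + z((435 - 1*123) - w(23, 28))) = √(-588637 + (-1507 - 2087*((435 - 1*123) - 1*28))) = √(-588637 + (-1507 - 2087*((435 - 123) - 28))) = √(-588637 + (-1507 - 2087*(312 - 28))) = √(-588637 + (-1507 - 2087*284)) = √(-588637 + (-1507 - 592708)) = √(-588637 - 594215) = √(-1182852) = 6*I*√32857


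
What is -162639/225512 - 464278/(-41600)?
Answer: 6120904871/586331200 ≈ 10.439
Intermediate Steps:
-162639/225512 - 464278/(-41600) = -162639*1/225512 - 464278*(-1/41600) = -162639/225512 + 232139/20800 = 6120904871/586331200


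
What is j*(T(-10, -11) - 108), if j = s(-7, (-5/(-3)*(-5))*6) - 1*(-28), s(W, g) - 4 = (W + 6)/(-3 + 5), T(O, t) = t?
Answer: -7497/2 ≈ -3748.5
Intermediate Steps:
s(W, g) = 7 + W/2 (s(W, g) = 4 + (W + 6)/(-3 + 5) = 4 + (6 + W)/2 = 4 + (6 + W)*(½) = 4 + (3 + W/2) = 7 + W/2)
j = 63/2 (j = (7 + (½)*(-7)) - 1*(-28) = (7 - 7/2) + 28 = 7/2 + 28 = 63/2 ≈ 31.500)
j*(T(-10, -11) - 108) = 63*(-11 - 108)/2 = (63/2)*(-119) = -7497/2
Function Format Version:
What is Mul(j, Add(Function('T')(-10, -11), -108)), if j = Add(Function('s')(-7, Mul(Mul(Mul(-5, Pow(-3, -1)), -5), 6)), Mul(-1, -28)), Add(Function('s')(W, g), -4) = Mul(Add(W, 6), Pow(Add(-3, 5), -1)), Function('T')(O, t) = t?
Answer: Rational(-7497, 2) ≈ -3748.5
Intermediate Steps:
Function('s')(W, g) = Add(7, Mul(Rational(1, 2), W)) (Function('s')(W, g) = Add(4, Mul(Add(W, 6), Pow(Add(-3, 5), -1))) = Add(4, Mul(Add(6, W), Pow(2, -1))) = Add(4, Mul(Add(6, W), Rational(1, 2))) = Add(4, Add(3, Mul(Rational(1, 2), W))) = Add(7, Mul(Rational(1, 2), W)))
j = Rational(63, 2) (j = Add(Add(7, Mul(Rational(1, 2), -7)), Mul(-1, -28)) = Add(Add(7, Rational(-7, 2)), 28) = Add(Rational(7, 2), 28) = Rational(63, 2) ≈ 31.500)
Mul(j, Add(Function('T')(-10, -11), -108)) = Mul(Rational(63, 2), Add(-11, -108)) = Mul(Rational(63, 2), -119) = Rational(-7497, 2)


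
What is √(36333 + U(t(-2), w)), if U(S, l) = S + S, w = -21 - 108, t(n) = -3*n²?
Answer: 7*√741 ≈ 190.55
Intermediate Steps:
w = -129
U(S, l) = 2*S
√(36333 + U(t(-2), w)) = √(36333 + 2*(-3*(-2)²)) = √(36333 + 2*(-3*4)) = √(36333 + 2*(-12)) = √(36333 - 24) = √36309 = 7*√741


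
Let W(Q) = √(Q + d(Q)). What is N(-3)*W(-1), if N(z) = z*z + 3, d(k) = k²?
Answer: 0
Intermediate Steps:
N(z) = 3 + z² (N(z) = z² + 3 = 3 + z²)
W(Q) = √(Q + Q²)
N(-3)*W(-1) = (3 + (-3)²)*√(-(1 - 1)) = (3 + 9)*√(-1*0) = 12*√0 = 12*0 = 0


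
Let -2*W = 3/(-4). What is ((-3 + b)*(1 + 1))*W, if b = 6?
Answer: 9/4 ≈ 2.2500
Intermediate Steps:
W = 3/8 (W = -3/(2*(-4)) = -(-1)*3/8 = -½*(-¾) = 3/8 ≈ 0.37500)
((-3 + b)*(1 + 1))*W = ((-3 + 6)*(1 + 1))*(3/8) = (3*2)*(3/8) = 6*(3/8) = 9/4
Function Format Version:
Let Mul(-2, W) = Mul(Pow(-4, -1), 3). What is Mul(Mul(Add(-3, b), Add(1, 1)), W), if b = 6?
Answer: Rational(9, 4) ≈ 2.2500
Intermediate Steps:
W = Rational(3, 8) (W = Mul(Rational(-1, 2), Mul(Pow(-4, -1), 3)) = Mul(Rational(-1, 2), Mul(Rational(-1, 4), 3)) = Mul(Rational(-1, 2), Rational(-3, 4)) = Rational(3, 8) ≈ 0.37500)
Mul(Mul(Add(-3, b), Add(1, 1)), W) = Mul(Mul(Add(-3, 6), Add(1, 1)), Rational(3, 8)) = Mul(Mul(3, 2), Rational(3, 8)) = Mul(6, Rational(3, 8)) = Rational(9, 4)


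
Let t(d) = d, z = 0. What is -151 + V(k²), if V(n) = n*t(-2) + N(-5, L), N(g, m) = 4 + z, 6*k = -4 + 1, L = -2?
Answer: -295/2 ≈ -147.50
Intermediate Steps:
k = -½ (k = (-4 + 1)/6 = (⅙)*(-3) = -½ ≈ -0.50000)
N(g, m) = 4 (N(g, m) = 4 + 0 = 4)
V(n) = 4 - 2*n (V(n) = n*(-2) + 4 = -2*n + 4 = 4 - 2*n)
-151 + V(k²) = -151 + (4 - 2*(-½)²) = -151 + (4 - 2*¼) = -151 + (4 - ½) = -151 + 7/2 = -295/2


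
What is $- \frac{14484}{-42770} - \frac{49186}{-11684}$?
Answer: $\frac{568229069}{124931170} \approx 4.5483$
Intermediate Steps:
$- \frac{14484}{-42770} - \frac{49186}{-11684} = \left(-14484\right) \left(- \frac{1}{42770}\right) - - \frac{24593}{5842} = \frac{7242}{21385} + \frac{24593}{5842} = \frac{568229069}{124931170}$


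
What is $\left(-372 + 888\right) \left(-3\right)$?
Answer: $-1548$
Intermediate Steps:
$\left(-372 + 888\right) \left(-3\right) = 516 \left(-3\right) = -1548$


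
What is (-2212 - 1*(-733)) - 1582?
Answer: -3061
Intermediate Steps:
(-2212 - 1*(-733)) - 1582 = (-2212 + 733) - 1582 = -1479 - 1582 = -3061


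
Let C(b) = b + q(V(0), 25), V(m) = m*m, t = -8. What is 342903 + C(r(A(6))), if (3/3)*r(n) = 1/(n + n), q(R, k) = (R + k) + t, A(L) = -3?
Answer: 2057519/6 ≈ 3.4292e+5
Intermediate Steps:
V(m) = m²
q(R, k) = -8 + R + k (q(R, k) = (R + k) - 8 = -8 + R + k)
r(n) = 1/(2*n) (r(n) = 1/(n + n) = 1/(2*n))
C(b) = 17 + b (C(b) = b + (-8 + 0² + 25) = b + (-8 + 0 + 25) = b + 17 = 17 + b)
342903 + C(r(A(6))) = 342903 + (17 + (½)/(-3)) = 342903 + (17 + (½)*(-⅓)) = 342903 + (17 - ⅙) = 342903 + 101/6 = 2057519/6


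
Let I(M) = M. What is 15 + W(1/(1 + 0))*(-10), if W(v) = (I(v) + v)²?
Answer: -25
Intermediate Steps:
W(v) = 4*v² (W(v) = (v + v)² = (2*v)² = 4*v²)
15 + W(1/(1 + 0))*(-10) = 15 + (4*(1/(1 + 0))²)*(-10) = 15 + (4*(1/1)²)*(-10) = 15 + (4*1²)*(-10) = 15 + (4*1)*(-10) = 15 + 4*(-10) = 15 - 40 = -25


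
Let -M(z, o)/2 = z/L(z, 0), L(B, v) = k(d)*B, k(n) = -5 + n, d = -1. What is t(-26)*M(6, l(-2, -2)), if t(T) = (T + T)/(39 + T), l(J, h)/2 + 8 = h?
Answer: -4/3 ≈ -1.3333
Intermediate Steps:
l(J, h) = -16 + 2*h
L(B, v) = -6*B (L(B, v) = (-5 - 1)*B = -6*B)
t(T) = 2*T/(39 + T) (t(T) = (2*T)/(39 + T) = 2*T/(39 + T))
M(z, o) = ⅓ (M(z, o) = -2*z/((-6*z)) = -2*z*(-1/(6*z)) = -2*(-⅙) = ⅓)
t(-26)*M(6, l(-2, -2)) = (2*(-26)/(39 - 26))*(⅓) = (2*(-26)/13)*(⅓) = (2*(-26)*(1/13))*(⅓) = -4*⅓ = -4/3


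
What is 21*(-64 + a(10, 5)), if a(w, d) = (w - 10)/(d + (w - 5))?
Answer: -1344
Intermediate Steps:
a(w, d) = (-10 + w)/(-5 + d + w) (a(w, d) = (-10 + w)/(d + (-5 + w)) = (-10 + w)/(-5 + d + w))
21*(-64 + a(10, 5)) = 21*(-64 + (-10 + 10)/(-5 + 5 + 10)) = 21*(-64 + 0/10) = 21*(-64 + (1/10)*0) = 21*(-64 + 0) = 21*(-64) = -1344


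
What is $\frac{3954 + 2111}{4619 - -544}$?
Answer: $\frac{6065}{5163} \approx 1.1747$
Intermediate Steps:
$\frac{3954 + 2111}{4619 - -544} = \frac{6065}{4619 + 544} = \frac{6065}{5163}$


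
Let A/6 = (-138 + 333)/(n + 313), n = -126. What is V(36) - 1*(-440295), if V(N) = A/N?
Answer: 164670395/374 ≈ 4.4030e+5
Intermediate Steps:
A = 1170/187 (A = 6*((-138 + 333)/(-126 + 313)) = 6*(195/187) = 1170/187 ≈ 6.2567)
V(N) = 1170/(187*N)
V(36) - 1*(-440295) = (1170/187)/36 - 1*(-440295) = (1170/187)*(1/36) + 440295 = 65/374 + 440295 = 164670395/374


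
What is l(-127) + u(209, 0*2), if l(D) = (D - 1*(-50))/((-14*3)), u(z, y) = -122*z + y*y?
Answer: -152977/6 ≈ -25496.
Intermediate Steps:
u(z, y) = y² - 122*z (u(z, y) = -122*z + y² = y² - 122*z)
l(D) = -25/21 - D/42 (l(D) = (D + 50)/(-42) = (50 + D)*(-1/42) = -25/21 - D/42)
l(-127) + u(209, 0*2) = (-25/21 - 1/42*(-127)) + ((0*2)² - 122*209) = (-25/21 + 127/42) + (0² - 25498) = 11/6 + (0 - 25498) = 11/6 - 25498 = -152977/6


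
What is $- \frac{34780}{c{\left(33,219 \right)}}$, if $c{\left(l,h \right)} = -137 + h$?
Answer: $- \frac{17390}{41} \approx -424.15$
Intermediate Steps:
$- \frac{34780}{c{\left(33,219 \right)}} = - \frac{34780}{-137 + 219} = - \frac{34780}{82} = \left(-34780\right) \frac{1}{82} = - \frac{17390}{41}$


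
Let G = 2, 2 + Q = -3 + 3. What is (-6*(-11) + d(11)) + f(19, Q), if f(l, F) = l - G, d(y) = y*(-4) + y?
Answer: 50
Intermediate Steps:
Q = -2 (Q = -2 + (-3 + 3) = -2 + 0 = -2)
d(y) = -3*y (d(y) = -4*y + y = -3*y)
f(l, F) = -2 + l (f(l, F) = l - 1*2 = l - 2 = -2 + l)
(-6*(-11) + d(11)) + f(19, Q) = (-6*(-11) - 3*11) + (-2 + 19) = (66 - 33) + 17 = 33 + 17 = 50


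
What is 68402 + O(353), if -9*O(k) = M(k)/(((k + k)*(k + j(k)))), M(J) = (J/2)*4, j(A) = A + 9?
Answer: 440166869/6435 ≈ 68402.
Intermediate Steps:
j(A) = 9 + A
M(J) = 2*J (M(J) = (J*(½))*4 = (J/2)*4 = 2*J)
O(k) = -1/(9*(9 + 2*k)) (O(k) = -2*k/(9*((k + k)*(k + (9 + k)))) = -2*k/(9*((2*k)*(9 + 2*k))) = -2*k/(9*(2*k*(9 + 2*k))) = -2*k*1/(2*k*(9 + 2*k))/9 = -1/(9*(9 + 2*k)))
68402 + O(353) = 68402 - 1/(81 + 18*353) = 68402 - 1/(81 + 6354) = 68402 - 1/6435 = 440166869/6435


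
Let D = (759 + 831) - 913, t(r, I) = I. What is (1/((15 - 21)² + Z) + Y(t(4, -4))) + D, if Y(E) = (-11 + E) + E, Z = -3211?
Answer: 2089149/3175 ≈ 658.00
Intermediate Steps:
Y(E) = -11 + 2*E
D = 677 (D = 1590 - 913 = 677)
(1/((15 - 21)² + Z) + Y(t(4, -4))) + D = (1/((15 - 21)² - 3211) + (-11 + 2*(-4))) + 677 = (1/((-6)² - 3211) + (-11 - 8)) + 677 = (1/(36 - 3211) - 19) + 677 = (1/(-3175) - 19) + 677 = (-1/3175 - 19) + 677 = -60326/3175 + 677 = 2089149/3175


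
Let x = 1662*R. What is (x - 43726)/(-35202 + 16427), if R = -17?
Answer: 14396/3755 ≈ 3.8338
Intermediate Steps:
x = -28254 (x = 1662*(-17) = -28254)
(x - 43726)/(-35202 + 16427) = (-28254 - 43726)/(-35202 + 16427) = -71980/(-18775) = -71980*(-1/18775) = 14396/3755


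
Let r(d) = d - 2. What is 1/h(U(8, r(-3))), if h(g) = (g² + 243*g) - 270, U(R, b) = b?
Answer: -1/1460 ≈ -0.00068493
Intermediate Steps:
r(d) = -2 + d
h(g) = -270 + g² + 243*g
1/h(U(8, r(-3))) = 1/(-270 + (-2 - 3)² + 243*(-2 - 3)) = 1/(-270 + (-5)² + 243*(-5)) = 1/(-270 + 25 - 1215) = 1/(-1460) = -1/1460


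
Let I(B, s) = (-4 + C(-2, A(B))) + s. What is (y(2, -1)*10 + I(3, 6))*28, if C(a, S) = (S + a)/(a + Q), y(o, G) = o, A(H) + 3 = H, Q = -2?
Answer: 630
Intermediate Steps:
A(H) = -3 + H
C(a, S) = (S + a)/(-2 + a) (C(a, S) = (S + a)/(a - 2) = (S + a)/(-2 + a))
I(B, s) = -11/4 + s - B/4 (I(B, s) = (-4 + ((-3 + B) - 2)/(-2 - 2)) + s = (-4 + (-5 + B)/(-4)) + s = (-4 - (-5 + B)/4) + s = (-4 + (5/4 - B/4)) + s = (-11/4 - B/4) + s = -11/4 + s - B/4)
(y(2, -1)*10 + I(3, 6))*28 = (2*10 + (-11/4 + 6 - ¼*3))*28 = (20 + (-11/4 + 6 - ¾))*28 = (20 + 5/2)*28 = (45/2)*28 = 630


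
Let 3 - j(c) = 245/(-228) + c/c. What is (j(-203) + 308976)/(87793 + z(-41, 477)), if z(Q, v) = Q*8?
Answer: 70447229/19942020 ≈ 3.5326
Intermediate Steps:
z(Q, v) = 8*Q
j(c) = 701/228 (j(c) = 3 - (245/(-228) + c/c) = 3 - (245*(-1/228) + 1) = 3 - (-245/228 + 1) = 3 - 1*(-17/228) = 3 + 17/228 = 701/228)
(j(-203) + 308976)/(87793 + z(-41, 477)) = (701/228 + 308976)/(87793 + 8*(-41)) = 70447229/(228*(87793 - 328)) = (70447229/228)/87465 = (70447229/228)*(1/87465) = 70447229/19942020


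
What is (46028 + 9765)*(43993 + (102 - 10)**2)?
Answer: 2926733401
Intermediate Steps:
(46028 + 9765)*(43993 + (102 - 10)**2) = 55793*(43993 + 92**2) = 55793*(43993 + 8464) = 55793*52457 = 2926733401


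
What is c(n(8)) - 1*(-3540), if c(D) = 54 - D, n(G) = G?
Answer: 3586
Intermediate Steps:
c(n(8)) - 1*(-3540) = (54 - 1*8) - 1*(-3540) = (54 - 8) + 3540 = 46 + 3540 = 3586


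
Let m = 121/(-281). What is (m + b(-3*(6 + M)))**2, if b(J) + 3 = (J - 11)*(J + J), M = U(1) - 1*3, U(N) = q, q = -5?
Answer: 317694976/78961 ≈ 4023.4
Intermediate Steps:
U(N) = -5
M = -8 (M = -5 - 1*3 = -5 - 3 = -8)
m = -121/281 (m = 121*(-1/281) = -121/281 ≈ -0.43060)
b(J) = -3 + 2*J*(-11 + J) (b(J) = -3 + (J - 11)*(J + J) = -3 + (-11 + J)*(2*J) = -3 + 2*J*(-11 + J))
(m + b(-3*(6 + M)))**2 = (-121/281 + (-3 - (-66)*(6 - 8) + 2*(-3*(6 - 8))**2))**2 = (-121/281 + (-3 - (-66)*(-2) + 2*(-3*(-2))**2))**2 = (-121/281 + (-3 - 22*6 + 2*6**2))**2 = (-121/281 + (-3 - 132 + 2*36))**2 = (-121/281 + (-3 - 132 + 72))**2 = (-121/281 - 63)**2 = (-17824/281)**2 = 317694976/78961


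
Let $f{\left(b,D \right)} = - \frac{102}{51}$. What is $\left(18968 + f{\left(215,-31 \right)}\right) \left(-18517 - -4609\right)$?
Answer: $-263779128$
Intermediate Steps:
$f{\left(b,D \right)} = -2$ ($f{\left(b,D \right)} = \left(-102\right) \frac{1}{51} = -2$)
$\left(18968 + f{\left(215,-31 \right)}\right) \left(-18517 - -4609\right) = \left(18968 - 2\right) \left(-18517 - -4609\right) = 18966 \left(-18517 + \left(-13239 + 17848\right)\right) = 18966 \left(-18517 + 4609\right) = 18966 \left(-13908\right) = -263779128$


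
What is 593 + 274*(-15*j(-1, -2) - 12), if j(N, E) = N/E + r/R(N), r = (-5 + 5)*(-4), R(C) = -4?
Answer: -4750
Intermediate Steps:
r = 0 (r = 0*(-4) = 0)
j(N, E) = N/E (j(N, E) = N/E + 0/(-4) = N/E + 0*(-¼) = N/E + 0 = N/E)
593 + 274*(-15*j(-1, -2) - 12) = 593 + 274*(-(-15)/(-2) - 12) = 593 + 274*(-(-15)*(-1)/2 - 12) = 593 + 274*(-15*½ - 12) = 593 + 274*(-15/2 - 12) = 593 + 274*(-39/2) = 593 - 5343 = -4750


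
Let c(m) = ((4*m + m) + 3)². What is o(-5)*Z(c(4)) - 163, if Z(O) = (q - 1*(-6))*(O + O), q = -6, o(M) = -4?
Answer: -163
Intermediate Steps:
c(m) = (3 + 5*m)² (c(m) = (5*m + 3)² = (3 + 5*m)²)
Z(O) = 0 (Z(O) = (-6 - 1*(-6))*(O + O) = (-6 + 6)*(2*O) = 0*(2*O) = 0)
o(-5)*Z(c(4)) - 163 = -4*0 - 163 = 0 - 163 = -163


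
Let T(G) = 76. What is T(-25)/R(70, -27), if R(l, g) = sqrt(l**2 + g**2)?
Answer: 76*sqrt(5629)/5629 ≈ 1.0130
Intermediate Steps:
R(l, g) = sqrt(g**2 + l**2)
T(-25)/R(70, -27) = 76/(sqrt((-27)**2 + 70**2)) = 76/(sqrt(729 + 4900)) = 76/(sqrt(5629)) = 76*(sqrt(5629)/5629) = 76*sqrt(5629)/5629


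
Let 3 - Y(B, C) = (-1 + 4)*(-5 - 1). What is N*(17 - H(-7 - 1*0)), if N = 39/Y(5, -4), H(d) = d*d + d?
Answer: -325/7 ≈ -46.429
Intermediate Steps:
Y(B, C) = 21 (Y(B, C) = 3 - (-1 + 4)*(-5 - 1) = 3 - 3*(-6) = 3 - 1*(-18) = 3 + 18 = 21)
H(d) = d + d² (H(d) = d² + d = d + d²)
N = 13/7 (N = 39/21 = 39*(1/21) = 13/7 ≈ 1.8571)
N*(17 - H(-7 - 1*0)) = 13*(17 - (-7 - 1*0)*(1 + (-7 - 1*0)))/7 = 13*(17 - (-7 + 0)*(1 + (-7 + 0)))/7 = 13*(17 - (-7)*(1 - 7))/7 = 13*(17 - (-7)*(-6))/7 = 13*(17 - 1*42)/7 = 13*(17 - 42)/7 = (13/7)*(-25) = -325/7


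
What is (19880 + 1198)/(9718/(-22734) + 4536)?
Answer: 239593626/51555853 ≈ 4.6473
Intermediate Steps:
(19880 + 1198)/(9718/(-22734) + 4536) = 21078/(9718*(-1/22734) + 4536) = 21078/(-4859/11367 + 4536) = 21078/(51555853/11367) = 21078*(11367/51555853) = 239593626/51555853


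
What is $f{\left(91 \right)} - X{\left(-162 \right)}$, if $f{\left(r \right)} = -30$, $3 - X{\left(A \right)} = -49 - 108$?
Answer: $-190$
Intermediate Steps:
$X{\left(A \right)} = 160$ ($X{\left(A \right)} = 3 - \left(-49 - 108\right) = 3 - -157 = 3 + 157 = 160$)
$f{\left(91 \right)} - X{\left(-162 \right)} = -30 - 160 = -190$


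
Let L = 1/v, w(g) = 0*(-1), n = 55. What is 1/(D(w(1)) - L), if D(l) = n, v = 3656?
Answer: 3656/201079 ≈ 0.018182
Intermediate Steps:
w(g) = 0
D(l) = 55
L = 1/3656 ≈ 0.00027352
1/(D(w(1)) - L) = 1/(55 - 1*1/3656) = 1/(55 - 1/3656) = 1/(201079/3656) = 3656/201079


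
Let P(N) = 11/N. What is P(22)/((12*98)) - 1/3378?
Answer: 57/441392 ≈ 0.00012914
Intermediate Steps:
P(22)/((12*98)) - 1/3378 = (11/22)/((12*98)) - 1/3378 = (11*(1/22))/1176 - 1*1/3378 = (½)*(1/1176) - 1/3378 = 1/2352 - 1/3378 = 57/441392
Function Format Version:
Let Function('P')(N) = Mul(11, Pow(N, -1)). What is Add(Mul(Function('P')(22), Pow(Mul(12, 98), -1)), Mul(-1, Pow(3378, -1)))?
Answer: Rational(57, 441392) ≈ 0.00012914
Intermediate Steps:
Add(Mul(Function('P')(22), Pow(Mul(12, 98), -1)), Mul(-1, Pow(3378, -1))) = Add(Mul(Mul(11, Pow(22, -1)), Pow(Mul(12, 98), -1)), Mul(-1, Pow(3378, -1))) = Add(Mul(Mul(11, Rational(1, 22)), Pow(1176, -1)), Mul(-1, Rational(1, 3378))) = Add(Mul(Rational(1, 2), Rational(1, 1176)), Rational(-1, 3378)) = Add(Rational(1, 2352), Rational(-1, 3378)) = Rational(57, 441392)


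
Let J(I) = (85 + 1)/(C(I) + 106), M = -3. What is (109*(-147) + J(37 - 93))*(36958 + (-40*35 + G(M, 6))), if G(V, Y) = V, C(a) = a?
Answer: -2848183052/5 ≈ -5.6964e+8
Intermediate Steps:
J(I) = 86/(106 + I) (J(I) = (85 + 1)/(I + 106) = 86/(106 + I))
(109*(-147) + J(37 - 93))*(36958 + (-40*35 + G(M, 6))) = (109*(-147) + 86/(106 + (37 - 93)))*(36958 + (-40*35 - 3)) = (-16023 + 86/(106 - 56))*(36958 + (-1400 - 3)) = (-16023 + 86/50)*(36958 - 1403) = (-16023 + 86*(1/50))*35555 = (-16023 + 43/25)*35555 = -400532/25*35555 = -2848183052/5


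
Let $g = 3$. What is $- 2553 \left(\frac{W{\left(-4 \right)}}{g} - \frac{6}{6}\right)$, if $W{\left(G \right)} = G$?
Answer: $5957$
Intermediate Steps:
$- 2553 \left(\frac{W{\left(-4 \right)}}{g} - \frac{6}{6}\right) = - 2553 \left(- \frac{4}{3} - \frac{6}{6}\right) = - 2553 \left(\left(-4\right) \frac{1}{3} - 1\right) = - 2553 \left(- \frac{4}{3} - 1\right) = \left(-2553\right) \left(- \frac{7}{3}\right) = 5957$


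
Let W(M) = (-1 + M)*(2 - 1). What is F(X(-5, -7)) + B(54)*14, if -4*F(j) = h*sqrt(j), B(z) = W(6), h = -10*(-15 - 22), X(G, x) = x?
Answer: 70 - 185*I*sqrt(7)/2 ≈ 70.0 - 244.73*I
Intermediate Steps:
W(M) = -1 + M (W(M) = (-1 + M)*1 = -1 + M)
h = 370 (h = -10*(-37) = 370)
B(z) = 5 (B(z) = -1 + 6 = 5)
F(j) = -185*sqrt(j)/2
F(X(-5, -7)) + B(54)*14 = -185*I*sqrt(7)/2 + 5*14 = -185*I*sqrt(7)/2 + 70 = 70 - 185*I*sqrt(7)/2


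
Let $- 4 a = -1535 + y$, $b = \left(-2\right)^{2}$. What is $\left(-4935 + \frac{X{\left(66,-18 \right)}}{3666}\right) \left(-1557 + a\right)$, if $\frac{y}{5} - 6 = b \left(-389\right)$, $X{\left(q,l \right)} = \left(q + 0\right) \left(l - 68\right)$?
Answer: $- \frac{9220618167}{2444} \approx -3.7728 \cdot 10^{6}$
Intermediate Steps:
$b = 4$
$X{\left(q,l \right)} = q \left(-68 + l\right)$
$y = -7750$ ($y = 30 + 5 \cdot 4 \left(-389\right) = 30 + 5 \left(-1556\right) = 30 - 7780 = -7750$)
$a = \frac{9285}{4}$ ($a = - \frac{-1535 - 7750}{4} = \left(- \frac{1}{4}\right) \left(-9285\right) = \frac{9285}{4} \approx 2321.3$)
$\left(-4935 + \frac{X{\left(66,-18 \right)}}{3666}\right) \left(-1557 + a\right) = \left(-4935 + \frac{66 \left(-68 - 18\right)}{3666}\right) \left(-1557 + \frac{9285}{4}\right) = \left(-4935 + 66 \left(-86\right) \frac{1}{3666}\right) \frac{3057}{4} = \left(-4935 - \frac{946}{611}\right) \frac{3057}{4} = \left(- \frac{3016231}{611}\right) \frac{3057}{4} = - \frac{9220618167}{2444}$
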